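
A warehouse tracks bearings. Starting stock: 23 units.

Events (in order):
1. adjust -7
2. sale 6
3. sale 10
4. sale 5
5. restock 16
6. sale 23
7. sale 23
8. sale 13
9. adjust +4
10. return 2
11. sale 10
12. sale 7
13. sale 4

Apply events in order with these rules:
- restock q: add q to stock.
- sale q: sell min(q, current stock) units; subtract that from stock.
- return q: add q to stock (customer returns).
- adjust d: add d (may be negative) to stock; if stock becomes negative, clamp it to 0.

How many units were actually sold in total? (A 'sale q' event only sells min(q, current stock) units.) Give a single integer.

Processing events:
Start: stock = 23
  Event 1 (adjust -7): 23 + -7 = 16
  Event 2 (sale 6): sell min(6,16)=6. stock: 16 - 6 = 10. total_sold = 6
  Event 3 (sale 10): sell min(10,10)=10. stock: 10 - 10 = 0. total_sold = 16
  Event 4 (sale 5): sell min(5,0)=0. stock: 0 - 0 = 0. total_sold = 16
  Event 5 (restock 16): 0 + 16 = 16
  Event 6 (sale 23): sell min(23,16)=16. stock: 16 - 16 = 0. total_sold = 32
  Event 7 (sale 23): sell min(23,0)=0. stock: 0 - 0 = 0. total_sold = 32
  Event 8 (sale 13): sell min(13,0)=0. stock: 0 - 0 = 0. total_sold = 32
  Event 9 (adjust +4): 0 + 4 = 4
  Event 10 (return 2): 4 + 2 = 6
  Event 11 (sale 10): sell min(10,6)=6. stock: 6 - 6 = 0. total_sold = 38
  Event 12 (sale 7): sell min(7,0)=0. stock: 0 - 0 = 0. total_sold = 38
  Event 13 (sale 4): sell min(4,0)=0. stock: 0 - 0 = 0. total_sold = 38
Final: stock = 0, total_sold = 38

Answer: 38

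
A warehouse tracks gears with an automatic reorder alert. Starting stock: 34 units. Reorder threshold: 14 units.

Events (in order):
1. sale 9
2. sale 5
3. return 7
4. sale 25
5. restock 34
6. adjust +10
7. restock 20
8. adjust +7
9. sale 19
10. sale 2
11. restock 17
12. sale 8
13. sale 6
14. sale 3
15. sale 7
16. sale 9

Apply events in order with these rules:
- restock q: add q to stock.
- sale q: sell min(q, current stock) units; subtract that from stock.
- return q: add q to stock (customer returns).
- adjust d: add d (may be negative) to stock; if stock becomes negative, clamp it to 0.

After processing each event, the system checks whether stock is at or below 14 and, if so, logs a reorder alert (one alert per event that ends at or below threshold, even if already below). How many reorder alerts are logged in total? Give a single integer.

Processing events:
Start: stock = 34
  Event 1 (sale 9): sell min(9,34)=9. stock: 34 - 9 = 25. total_sold = 9
  Event 2 (sale 5): sell min(5,25)=5. stock: 25 - 5 = 20. total_sold = 14
  Event 3 (return 7): 20 + 7 = 27
  Event 4 (sale 25): sell min(25,27)=25. stock: 27 - 25 = 2. total_sold = 39
  Event 5 (restock 34): 2 + 34 = 36
  Event 6 (adjust +10): 36 + 10 = 46
  Event 7 (restock 20): 46 + 20 = 66
  Event 8 (adjust +7): 66 + 7 = 73
  Event 9 (sale 19): sell min(19,73)=19. stock: 73 - 19 = 54. total_sold = 58
  Event 10 (sale 2): sell min(2,54)=2. stock: 54 - 2 = 52. total_sold = 60
  Event 11 (restock 17): 52 + 17 = 69
  Event 12 (sale 8): sell min(8,69)=8. stock: 69 - 8 = 61. total_sold = 68
  Event 13 (sale 6): sell min(6,61)=6. stock: 61 - 6 = 55. total_sold = 74
  Event 14 (sale 3): sell min(3,55)=3. stock: 55 - 3 = 52. total_sold = 77
  Event 15 (sale 7): sell min(7,52)=7. stock: 52 - 7 = 45. total_sold = 84
  Event 16 (sale 9): sell min(9,45)=9. stock: 45 - 9 = 36. total_sold = 93
Final: stock = 36, total_sold = 93

Checking against threshold 14:
  After event 1: stock=25 > 14
  After event 2: stock=20 > 14
  After event 3: stock=27 > 14
  After event 4: stock=2 <= 14 -> ALERT
  After event 5: stock=36 > 14
  After event 6: stock=46 > 14
  After event 7: stock=66 > 14
  After event 8: stock=73 > 14
  After event 9: stock=54 > 14
  After event 10: stock=52 > 14
  After event 11: stock=69 > 14
  After event 12: stock=61 > 14
  After event 13: stock=55 > 14
  After event 14: stock=52 > 14
  After event 15: stock=45 > 14
  After event 16: stock=36 > 14
Alert events: [4]. Count = 1

Answer: 1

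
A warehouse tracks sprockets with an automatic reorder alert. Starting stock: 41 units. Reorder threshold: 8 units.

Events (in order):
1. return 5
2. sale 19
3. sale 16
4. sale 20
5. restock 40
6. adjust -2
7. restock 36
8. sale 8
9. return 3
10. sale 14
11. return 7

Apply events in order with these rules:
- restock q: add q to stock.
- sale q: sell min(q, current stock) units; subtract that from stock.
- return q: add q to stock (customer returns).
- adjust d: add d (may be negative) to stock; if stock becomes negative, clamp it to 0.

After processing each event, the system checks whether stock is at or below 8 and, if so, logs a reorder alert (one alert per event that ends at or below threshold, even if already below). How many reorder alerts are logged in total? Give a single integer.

Processing events:
Start: stock = 41
  Event 1 (return 5): 41 + 5 = 46
  Event 2 (sale 19): sell min(19,46)=19. stock: 46 - 19 = 27. total_sold = 19
  Event 3 (sale 16): sell min(16,27)=16. stock: 27 - 16 = 11. total_sold = 35
  Event 4 (sale 20): sell min(20,11)=11. stock: 11 - 11 = 0. total_sold = 46
  Event 5 (restock 40): 0 + 40 = 40
  Event 6 (adjust -2): 40 + -2 = 38
  Event 7 (restock 36): 38 + 36 = 74
  Event 8 (sale 8): sell min(8,74)=8. stock: 74 - 8 = 66. total_sold = 54
  Event 9 (return 3): 66 + 3 = 69
  Event 10 (sale 14): sell min(14,69)=14. stock: 69 - 14 = 55. total_sold = 68
  Event 11 (return 7): 55 + 7 = 62
Final: stock = 62, total_sold = 68

Checking against threshold 8:
  After event 1: stock=46 > 8
  After event 2: stock=27 > 8
  After event 3: stock=11 > 8
  After event 4: stock=0 <= 8 -> ALERT
  After event 5: stock=40 > 8
  After event 6: stock=38 > 8
  After event 7: stock=74 > 8
  After event 8: stock=66 > 8
  After event 9: stock=69 > 8
  After event 10: stock=55 > 8
  After event 11: stock=62 > 8
Alert events: [4]. Count = 1

Answer: 1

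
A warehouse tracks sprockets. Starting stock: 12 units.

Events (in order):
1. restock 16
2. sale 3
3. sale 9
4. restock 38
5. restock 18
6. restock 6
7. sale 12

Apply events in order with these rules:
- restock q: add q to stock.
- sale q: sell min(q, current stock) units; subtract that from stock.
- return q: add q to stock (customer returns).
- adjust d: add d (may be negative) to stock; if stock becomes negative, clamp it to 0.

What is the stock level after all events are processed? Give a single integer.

Processing events:
Start: stock = 12
  Event 1 (restock 16): 12 + 16 = 28
  Event 2 (sale 3): sell min(3,28)=3. stock: 28 - 3 = 25. total_sold = 3
  Event 3 (sale 9): sell min(9,25)=9. stock: 25 - 9 = 16. total_sold = 12
  Event 4 (restock 38): 16 + 38 = 54
  Event 5 (restock 18): 54 + 18 = 72
  Event 6 (restock 6): 72 + 6 = 78
  Event 7 (sale 12): sell min(12,78)=12. stock: 78 - 12 = 66. total_sold = 24
Final: stock = 66, total_sold = 24

Answer: 66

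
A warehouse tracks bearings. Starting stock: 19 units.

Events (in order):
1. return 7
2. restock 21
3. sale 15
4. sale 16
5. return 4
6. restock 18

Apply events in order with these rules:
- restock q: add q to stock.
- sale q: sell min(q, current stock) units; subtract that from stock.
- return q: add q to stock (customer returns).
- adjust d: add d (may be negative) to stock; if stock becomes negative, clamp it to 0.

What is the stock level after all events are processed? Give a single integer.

Answer: 38

Derivation:
Processing events:
Start: stock = 19
  Event 1 (return 7): 19 + 7 = 26
  Event 2 (restock 21): 26 + 21 = 47
  Event 3 (sale 15): sell min(15,47)=15. stock: 47 - 15 = 32. total_sold = 15
  Event 4 (sale 16): sell min(16,32)=16. stock: 32 - 16 = 16. total_sold = 31
  Event 5 (return 4): 16 + 4 = 20
  Event 6 (restock 18): 20 + 18 = 38
Final: stock = 38, total_sold = 31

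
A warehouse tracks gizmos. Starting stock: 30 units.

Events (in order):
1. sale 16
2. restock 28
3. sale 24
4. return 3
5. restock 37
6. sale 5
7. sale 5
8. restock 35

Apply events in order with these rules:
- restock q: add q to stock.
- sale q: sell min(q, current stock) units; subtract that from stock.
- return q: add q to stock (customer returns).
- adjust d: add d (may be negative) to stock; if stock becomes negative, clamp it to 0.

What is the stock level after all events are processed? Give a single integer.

Processing events:
Start: stock = 30
  Event 1 (sale 16): sell min(16,30)=16. stock: 30 - 16 = 14. total_sold = 16
  Event 2 (restock 28): 14 + 28 = 42
  Event 3 (sale 24): sell min(24,42)=24. stock: 42 - 24 = 18. total_sold = 40
  Event 4 (return 3): 18 + 3 = 21
  Event 5 (restock 37): 21 + 37 = 58
  Event 6 (sale 5): sell min(5,58)=5. stock: 58 - 5 = 53. total_sold = 45
  Event 7 (sale 5): sell min(5,53)=5. stock: 53 - 5 = 48. total_sold = 50
  Event 8 (restock 35): 48 + 35 = 83
Final: stock = 83, total_sold = 50

Answer: 83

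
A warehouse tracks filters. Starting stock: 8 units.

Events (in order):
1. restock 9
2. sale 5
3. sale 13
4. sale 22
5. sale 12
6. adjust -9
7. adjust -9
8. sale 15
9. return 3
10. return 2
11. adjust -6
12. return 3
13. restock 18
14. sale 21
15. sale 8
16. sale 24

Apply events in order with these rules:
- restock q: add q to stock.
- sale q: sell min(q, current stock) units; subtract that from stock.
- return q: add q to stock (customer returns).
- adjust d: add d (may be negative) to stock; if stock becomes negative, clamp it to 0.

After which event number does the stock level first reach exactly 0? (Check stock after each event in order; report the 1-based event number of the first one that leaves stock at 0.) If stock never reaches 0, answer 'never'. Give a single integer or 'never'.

Processing events:
Start: stock = 8
  Event 1 (restock 9): 8 + 9 = 17
  Event 2 (sale 5): sell min(5,17)=5. stock: 17 - 5 = 12. total_sold = 5
  Event 3 (sale 13): sell min(13,12)=12. stock: 12 - 12 = 0. total_sold = 17
  Event 4 (sale 22): sell min(22,0)=0. stock: 0 - 0 = 0. total_sold = 17
  Event 5 (sale 12): sell min(12,0)=0. stock: 0 - 0 = 0. total_sold = 17
  Event 6 (adjust -9): 0 + -9 = 0 (clamped to 0)
  Event 7 (adjust -9): 0 + -9 = 0 (clamped to 0)
  Event 8 (sale 15): sell min(15,0)=0. stock: 0 - 0 = 0. total_sold = 17
  Event 9 (return 3): 0 + 3 = 3
  Event 10 (return 2): 3 + 2 = 5
  Event 11 (adjust -6): 5 + -6 = 0 (clamped to 0)
  Event 12 (return 3): 0 + 3 = 3
  Event 13 (restock 18): 3 + 18 = 21
  Event 14 (sale 21): sell min(21,21)=21. stock: 21 - 21 = 0. total_sold = 38
  Event 15 (sale 8): sell min(8,0)=0. stock: 0 - 0 = 0. total_sold = 38
  Event 16 (sale 24): sell min(24,0)=0. stock: 0 - 0 = 0. total_sold = 38
Final: stock = 0, total_sold = 38

First zero at event 3.

Answer: 3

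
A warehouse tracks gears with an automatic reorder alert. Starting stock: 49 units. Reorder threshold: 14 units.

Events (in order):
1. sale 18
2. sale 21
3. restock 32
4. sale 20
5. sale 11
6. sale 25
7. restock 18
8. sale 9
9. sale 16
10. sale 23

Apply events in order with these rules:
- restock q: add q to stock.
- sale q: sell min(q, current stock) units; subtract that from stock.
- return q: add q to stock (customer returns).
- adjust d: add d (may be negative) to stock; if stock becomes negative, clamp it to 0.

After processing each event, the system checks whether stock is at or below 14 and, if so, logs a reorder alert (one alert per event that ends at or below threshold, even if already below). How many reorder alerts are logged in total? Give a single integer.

Processing events:
Start: stock = 49
  Event 1 (sale 18): sell min(18,49)=18. stock: 49 - 18 = 31. total_sold = 18
  Event 2 (sale 21): sell min(21,31)=21. stock: 31 - 21 = 10. total_sold = 39
  Event 3 (restock 32): 10 + 32 = 42
  Event 4 (sale 20): sell min(20,42)=20. stock: 42 - 20 = 22. total_sold = 59
  Event 5 (sale 11): sell min(11,22)=11. stock: 22 - 11 = 11. total_sold = 70
  Event 6 (sale 25): sell min(25,11)=11. stock: 11 - 11 = 0. total_sold = 81
  Event 7 (restock 18): 0 + 18 = 18
  Event 8 (sale 9): sell min(9,18)=9. stock: 18 - 9 = 9. total_sold = 90
  Event 9 (sale 16): sell min(16,9)=9. stock: 9 - 9 = 0. total_sold = 99
  Event 10 (sale 23): sell min(23,0)=0. stock: 0 - 0 = 0. total_sold = 99
Final: stock = 0, total_sold = 99

Checking against threshold 14:
  After event 1: stock=31 > 14
  After event 2: stock=10 <= 14 -> ALERT
  After event 3: stock=42 > 14
  After event 4: stock=22 > 14
  After event 5: stock=11 <= 14 -> ALERT
  After event 6: stock=0 <= 14 -> ALERT
  After event 7: stock=18 > 14
  After event 8: stock=9 <= 14 -> ALERT
  After event 9: stock=0 <= 14 -> ALERT
  After event 10: stock=0 <= 14 -> ALERT
Alert events: [2, 5, 6, 8, 9, 10]. Count = 6

Answer: 6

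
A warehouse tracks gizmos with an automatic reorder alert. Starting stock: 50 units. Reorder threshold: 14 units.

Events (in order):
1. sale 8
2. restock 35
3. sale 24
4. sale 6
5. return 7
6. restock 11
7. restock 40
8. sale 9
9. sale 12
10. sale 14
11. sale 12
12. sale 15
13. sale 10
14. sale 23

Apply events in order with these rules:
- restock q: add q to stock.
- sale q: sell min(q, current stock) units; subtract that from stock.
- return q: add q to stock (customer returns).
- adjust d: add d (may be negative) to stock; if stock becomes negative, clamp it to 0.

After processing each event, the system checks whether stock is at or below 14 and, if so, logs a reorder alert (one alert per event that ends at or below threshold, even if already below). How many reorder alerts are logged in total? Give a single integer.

Answer: 1

Derivation:
Processing events:
Start: stock = 50
  Event 1 (sale 8): sell min(8,50)=8. stock: 50 - 8 = 42. total_sold = 8
  Event 2 (restock 35): 42 + 35 = 77
  Event 3 (sale 24): sell min(24,77)=24. stock: 77 - 24 = 53. total_sold = 32
  Event 4 (sale 6): sell min(6,53)=6. stock: 53 - 6 = 47. total_sold = 38
  Event 5 (return 7): 47 + 7 = 54
  Event 6 (restock 11): 54 + 11 = 65
  Event 7 (restock 40): 65 + 40 = 105
  Event 8 (sale 9): sell min(9,105)=9. stock: 105 - 9 = 96. total_sold = 47
  Event 9 (sale 12): sell min(12,96)=12. stock: 96 - 12 = 84. total_sold = 59
  Event 10 (sale 14): sell min(14,84)=14. stock: 84 - 14 = 70. total_sold = 73
  Event 11 (sale 12): sell min(12,70)=12. stock: 70 - 12 = 58. total_sold = 85
  Event 12 (sale 15): sell min(15,58)=15. stock: 58 - 15 = 43. total_sold = 100
  Event 13 (sale 10): sell min(10,43)=10. stock: 43 - 10 = 33. total_sold = 110
  Event 14 (sale 23): sell min(23,33)=23. stock: 33 - 23 = 10. total_sold = 133
Final: stock = 10, total_sold = 133

Checking against threshold 14:
  After event 1: stock=42 > 14
  After event 2: stock=77 > 14
  After event 3: stock=53 > 14
  After event 4: stock=47 > 14
  After event 5: stock=54 > 14
  After event 6: stock=65 > 14
  After event 7: stock=105 > 14
  After event 8: stock=96 > 14
  After event 9: stock=84 > 14
  After event 10: stock=70 > 14
  After event 11: stock=58 > 14
  After event 12: stock=43 > 14
  After event 13: stock=33 > 14
  After event 14: stock=10 <= 14 -> ALERT
Alert events: [14]. Count = 1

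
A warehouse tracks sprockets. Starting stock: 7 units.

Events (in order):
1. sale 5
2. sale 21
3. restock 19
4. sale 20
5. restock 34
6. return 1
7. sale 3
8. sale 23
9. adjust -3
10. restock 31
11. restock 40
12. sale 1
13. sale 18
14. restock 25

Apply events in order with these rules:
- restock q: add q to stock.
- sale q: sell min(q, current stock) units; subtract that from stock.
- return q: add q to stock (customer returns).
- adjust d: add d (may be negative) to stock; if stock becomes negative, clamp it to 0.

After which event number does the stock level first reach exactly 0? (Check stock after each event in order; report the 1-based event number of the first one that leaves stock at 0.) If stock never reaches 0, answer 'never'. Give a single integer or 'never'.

Processing events:
Start: stock = 7
  Event 1 (sale 5): sell min(5,7)=5. stock: 7 - 5 = 2. total_sold = 5
  Event 2 (sale 21): sell min(21,2)=2. stock: 2 - 2 = 0. total_sold = 7
  Event 3 (restock 19): 0 + 19 = 19
  Event 4 (sale 20): sell min(20,19)=19. stock: 19 - 19 = 0. total_sold = 26
  Event 5 (restock 34): 0 + 34 = 34
  Event 6 (return 1): 34 + 1 = 35
  Event 7 (sale 3): sell min(3,35)=3. stock: 35 - 3 = 32. total_sold = 29
  Event 8 (sale 23): sell min(23,32)=23. stock: 32 - 23 = 9. total_sold = 52
  Event 9 (adjust -3): 9 + -3 = 6
  Event 10 (restock 31): 6 + 31 = 37
  Event 11 (restock 40): 37 + 40 = 77
  Event 12 (sale 1): sell min(1,77)=1. stock: 77 - 1 = 76. total_sold = 53
  Event 13 (sale 18): sell min(18,76)=18. stock: 76 - 18 = 58. total_sold = 71
  Event 14 (restock 25): 58 + 25 = 83
Final: stock = 83, total_sold = 71

First zero at event 2.

Answer: 2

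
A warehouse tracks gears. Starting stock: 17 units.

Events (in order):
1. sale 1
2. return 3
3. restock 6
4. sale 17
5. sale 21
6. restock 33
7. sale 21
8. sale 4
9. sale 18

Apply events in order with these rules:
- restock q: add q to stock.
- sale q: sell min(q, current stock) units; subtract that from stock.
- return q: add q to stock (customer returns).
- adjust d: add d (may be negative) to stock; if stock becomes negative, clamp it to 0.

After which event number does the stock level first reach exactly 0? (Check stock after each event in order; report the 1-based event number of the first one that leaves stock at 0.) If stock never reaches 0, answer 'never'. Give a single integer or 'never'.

Processing events:
Start: stock = 17
  Event 1 (sale 1): sell min(1,17)=1. stock: 17 - 1 = 16. total_sold = 1
  Event 2 (return 3): 16 + 3 = 19
  Event 3 (restock 6): 19 + 6 = 25
  Event 4 (sale 17): sell min(17,25)=17. stock: 25 - 17 = 8. total_sold = 18
  Event 5 (sale 21): sell min(21,8)=8. stock: 8 - 8 = 0. total_sold = 26
  Event 6 (restock 33): 0 + 33 = 33
  Event 7 (sale 21): sell min(21,33)=21. stock: 33 - 21 = 12. total_sold = 47
  Event 8 (sale 4): sell min(4,12)=4. stock: 12 - 4 = 8. total_sold = 51
  Event 9 (sale 18): sell min(18,8)=8. stock: 8 - 8 = 0. total_sold = 59
Final: stock = 0, total_sold = 59

First zero at event 5.

Answer: 5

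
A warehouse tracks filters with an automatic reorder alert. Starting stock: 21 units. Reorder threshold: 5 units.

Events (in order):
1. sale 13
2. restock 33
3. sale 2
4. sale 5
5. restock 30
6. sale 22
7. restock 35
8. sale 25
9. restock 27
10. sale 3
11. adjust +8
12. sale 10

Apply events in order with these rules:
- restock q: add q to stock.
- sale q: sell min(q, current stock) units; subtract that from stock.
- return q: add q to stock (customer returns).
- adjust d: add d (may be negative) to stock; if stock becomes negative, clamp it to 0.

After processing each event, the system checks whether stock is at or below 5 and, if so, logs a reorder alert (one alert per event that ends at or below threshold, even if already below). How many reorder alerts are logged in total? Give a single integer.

Processing events:
Start: stock = 21
  Event 1 (sale 13): sell min(13,21)=13. stock: 21 - 13 = 8. total_sold = 13
  Event 2 (restock 33): 8 + 33 = 41
  Event 3 (sale 2): sell min(2,41)=2. stock: 41 - 2 = 39. total_sold = 15
  Event 4 (sale 5): sell min(5,39)=5. stock: 39 - 5 = 34. total_sold = 20
  Event 5 (restock 30): 34 + 30 = 64
  Event 6 (sale 22): sell min(22,64)=22. stock: 64 - 22 = 42. total_sold = 42
  Event 7 (restock 35): 42 + 35 = 77
  Event 8 (sale 25): sell min(25,77)=25. stock: 77 - 25 = 52. total_sold = 67
  Event 9 (restock 27): 52 + 27 = 79
  Event 10 (sale 3): sell min(3,79)=3. stock: 79 - 3 = 76. total_sold = 70
  Event 11 (adjust +8): 76 + 8 = 84
  Event 12 (sale 10): sell min(10,84)=10. stock: 84 - 10 = 74. total_sold = 80
Final: stock = 74, total_sold = 80

Checking against threshold 5:
  After event 1: stock=8 > 5
  After event 2: stock=41 > 5
  After event 3: stock=39 > 5
  After event 4: stock=34 > 5
  After event 5: stock=64 > 5
  After event 6: stock=42 > 5
  After event 7: stock=77 > 5
  After event 8: stock=52 > 5
  After event 9: stock=79 > 5
  After event 10: stock=76 > 5
  After event 11: stock=84 > 5
  After event 12: stock=74 > 5
Alert events: []. Count = 0

Answer: 0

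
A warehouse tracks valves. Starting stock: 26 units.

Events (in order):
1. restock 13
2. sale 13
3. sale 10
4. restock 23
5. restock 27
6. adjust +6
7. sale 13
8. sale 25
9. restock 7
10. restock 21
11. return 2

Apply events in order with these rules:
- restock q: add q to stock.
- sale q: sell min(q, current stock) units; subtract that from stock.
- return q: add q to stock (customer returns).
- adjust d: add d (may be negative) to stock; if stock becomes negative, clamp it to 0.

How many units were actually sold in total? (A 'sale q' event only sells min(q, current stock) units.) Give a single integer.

Answer: 61

Derivation:
Processing events:
Start: stock = 26
  Event 1 (restock 13): 26 + 13 = 39
  Event 2 (sale 13): sell min(13,39)=13. stock: 39 - 13 = 26. total_sold = 13
  Event 3 (sale 10): sell min(10,26)=10. stock: 26 - 10 = 16. total_sold = 23
  Event 4 (restock 23): 16 + 23 = 39
  Event 5 (restock 27): 39 + 27 = 66
  Event 6 (adjust +6): 66 + 6 = 72
  Event 7 (sale 13): sell min(13,72)=13. stock: 72 - 13 = 59. total_sold = 36
  Event 8 (sale 25): sell min(25,59)=25. stock: 59 - 25 = 34. total_sold = 61
  Event 9 (restock 7): 34 + 7 = 41
  Event 10 (restock 21): 41 + 21 = 62
  Event 11 (return 2): 62 + 2 = 64
Final: stock = 64, total_sold = 61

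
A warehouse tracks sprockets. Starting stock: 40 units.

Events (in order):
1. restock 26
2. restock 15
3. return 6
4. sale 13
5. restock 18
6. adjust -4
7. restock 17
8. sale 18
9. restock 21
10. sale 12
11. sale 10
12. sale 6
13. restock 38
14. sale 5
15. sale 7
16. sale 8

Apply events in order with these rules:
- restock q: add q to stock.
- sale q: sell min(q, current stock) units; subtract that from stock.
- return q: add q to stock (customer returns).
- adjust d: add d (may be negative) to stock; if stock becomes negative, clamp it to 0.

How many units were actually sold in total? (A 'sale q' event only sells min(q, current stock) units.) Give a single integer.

Answer: 79

Derivation:
Processing events:
Start: stock = 40
  Event 1 (restock 26): 40 + 26 = 66
  Event 2 (restock 15): 66 + 15 = 81
  Event 3 (return 6): 81 + 6 = 87
  Event 4 (sale 13): sell min(13,87)=13. stock: 87 - 13 = 74. total_sold = 13
  Event 5 (restock 18): 74 + 18 = 92
  Event 6 (adjust -4): 92 + -4 = 88
  Event 7 (restock 17): 88 + 17 = 105
  Event 8 (sale 18): sell min(18,105)=18. stock: 105 - 18 = 87. total_sold = 31
  Event 9 (restock 21): 87 + 21 = 108
  Event 10 (sale 12): sell min(12,108)=12. stock: 108 - 12 = 96. total_sold = 43
  Event 11 (sale 10): sell min(10,96)=10. stock: 96 - 10 = 86. total_sold = 53
  Event 12 (sale 6): sell min(6,86)=6. stock: 86 - 6 = 80. total_sold = 59
  Event 13 (restock 38): 80 + 38 = 118
  Event 14 (sale 5): sell min(5,118)=5. stock: 118 - 5 = 113. total_sold = 64
  Event 15 (sale 7): sell min(7,113)=7. stock: 113 - 7 = 106. total_sold = 71
  Event 16 (sale 8): sell min(8,106)=8. stock: 106 - 8 = 98. total_sold = 79
Final: stock = 98, total_sold = 79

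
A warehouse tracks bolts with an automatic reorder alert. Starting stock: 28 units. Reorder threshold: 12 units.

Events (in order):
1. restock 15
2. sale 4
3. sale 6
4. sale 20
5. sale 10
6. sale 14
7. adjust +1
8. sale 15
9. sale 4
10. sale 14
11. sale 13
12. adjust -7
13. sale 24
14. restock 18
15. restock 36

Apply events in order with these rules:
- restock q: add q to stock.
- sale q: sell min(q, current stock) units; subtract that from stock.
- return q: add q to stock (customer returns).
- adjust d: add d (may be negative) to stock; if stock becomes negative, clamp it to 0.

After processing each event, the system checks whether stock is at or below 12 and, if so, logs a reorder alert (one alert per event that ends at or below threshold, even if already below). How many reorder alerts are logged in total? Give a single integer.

Processing events:
Start: stock = 28
  Event 1 (restock 15): 28 + 15 = 43
  Event 2 (sale 4): sell min(4,43)=4. stock: 43 - 4 = 39. total_sold = 4
  Event 3 (sale 6): sell min(6,39)=6. stock: 39 - 6 = 33. total_sold = 10
  Event 4 (sale 20): sell min(20,33)=20. stock: 33 - 20 = 13. total_sold = 30
  Event 5 (sale 10): sell min(10,13)=10. stock: 13 - 10 = 3. total_sold = 40
  Event 6 (sale 14): sell min(14,3)=3. stock: 3 - 3 = 0. total_sold = 43
  Event 7 (adjust +1): 0 + 1 = 1
  Event 8 (sale 15): sell min(15,1)=1. stock: 1 - 1 = 0. total_sold = 44
  Event 9 (sale 4): sell min(4,0)=0. stock: 0 - 0 = 0. total_sold = 44
  Event 10 (sale 14): sell min(14,0)=0. stock: 0 - 0 = 0. total_sold = 44
  Event 11 (sale 13): sell min(13,0)=0. stock: 0 - 0 = 0. total_sold = 44
  Event 12 (adjust -7): 0 + -7 = 0 (clamped to 0)
  Event 13 (sale 24): sell min(24,0)=0. stock: 0 - 0 = 0. total_sold = 44
  Event 14 (restock 18): 0 + 18 = 18
  Event 15 (restock 36): 18 + 36 = 54
Final: stock = 54, total_sold = 44

Checking against threshold 12:
  After event 1: stock=43 > 12
  After event 2: stock=39 > 12
  After event 3: stock=33 > 12
  After event 4: stock=13 > 12
  After event 5: stock=3 <= 12 -> ALERT
  After event 6: stock=0 <= 12 -> ALERT
  After event 7: stock=1 <= 12 -> ALERT
  After event 8: stock=0 <= 12 -> ALERT
  After event 9: stock=0 <= 12 -> ALERT
  After event 10: stock=0 <= 12 -> ALERT
  After event 11: stock=0 <= 12 -> ALERT
  After event 12: stock=0 <= 12 -> ALERT
  After event 13: stock=0 <= 12 -> ALERT
  After event 14: stock=18 > 12
  After event 15: stock=54 > 12
Alert events: [5, 6, 7, 8, 9, 10, 11, 12, 13]. Count = 9

Answer: 9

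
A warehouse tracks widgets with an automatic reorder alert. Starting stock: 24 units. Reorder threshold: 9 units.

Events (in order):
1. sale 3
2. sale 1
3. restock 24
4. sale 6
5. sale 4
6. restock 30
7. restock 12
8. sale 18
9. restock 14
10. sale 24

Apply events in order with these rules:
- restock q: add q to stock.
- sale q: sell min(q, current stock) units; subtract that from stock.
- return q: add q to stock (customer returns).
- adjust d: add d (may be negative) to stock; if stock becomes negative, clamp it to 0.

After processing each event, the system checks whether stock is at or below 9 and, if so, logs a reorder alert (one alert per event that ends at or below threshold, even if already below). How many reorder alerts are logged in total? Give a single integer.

Answer: 0

Derivation:
Processing events:
Start: stock = 24
  Event 1 (sale 3): sell min(3,24)=3. stock: 24 - 3 = 21. total_sold = 3
  Event 2 (sale 1): sell min(1,21)=1. stock: 21 - 1 = 20. total_sold = 4
  Event 3 (restock 24): 20 + 24 = 44
  Event 4 (sale 6): sell min(6,44)=6. stock: 44 - 6 = 38. total_sold = 10
  Event 5 (sale 4): sell min(4,38)=4. stock: 38 - 4 = 34. total_sold = 14
  Event 6 (restock 30): 34 + 30 = 64
  Event 7 (restock 12): 64 + 12 = 76
  Event 8 (sale 18): sell min(18,76)=18. stock: 76 - 18 = 58. total_sold = 32
  Event 9 (restock 14): 58 + 14 = 72
  Event 10 (sale 24): sell min(24,72)=24. stock: 72 - 24 = 48. total_sold = 56
Final: stock = 48, total_sold = 56

Checking against threshold 9:
  After event 1: stock=21 > 9
  After event 2: stock=20 > 9
  After event 3: stock=44 > 9
  After event 4: stock=38 > 9
  After event 5: stock=34 > 9
  After event 6: stock=64 > 9
  After event 7: stock=76 > 9
  After event 8: stock=58 > 9
  After event 9: stock=72 > 9
  After event 10: stock=48 > 9
Alert events: []. Count = 0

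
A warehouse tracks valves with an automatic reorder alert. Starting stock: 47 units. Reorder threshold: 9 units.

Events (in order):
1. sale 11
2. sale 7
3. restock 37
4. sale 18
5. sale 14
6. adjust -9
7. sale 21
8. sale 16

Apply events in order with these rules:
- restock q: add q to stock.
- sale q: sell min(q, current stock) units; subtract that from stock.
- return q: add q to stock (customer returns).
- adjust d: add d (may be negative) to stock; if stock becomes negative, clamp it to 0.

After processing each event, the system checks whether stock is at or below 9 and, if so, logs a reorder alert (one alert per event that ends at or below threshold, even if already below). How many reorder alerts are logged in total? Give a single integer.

Answer: 2

Derivation:
Processing events:
Start: stock = 47
  Event 1 (sale 11): sell min(11,47)=11. stock: 47 - 11 = 36. total_sold = 11
  Event 2 (sale 7): sell min(7,36)=7. stock: 36 - 7 = 29. total_sold = 18
  Event 3 (restock 37): 29 + 37 = 66
  Event 4 (sale 18): sell min(18,66)=18. stock: 66 - 18 = 48. total_sold = 36
  Event 5 (sale 14): sell min(14,48)=14. stock: 48 - 14 = 34. total_sold = 50
  Event 6 (adjust -9): 34 + -9 = 25
  Event 7 (sale 21): sell min(21,25)=21. stock: 25 - 21 = 4. total_sold = 71
  Event 8 (sale 16): sell min(16,4)=4. stock: 4 - 4 = 0. total_sold = 75
Final: stock = 0, total_sold = 75

Checking against threshold 9:
  After event 1: stock=36 > 9
  After event 2: stock=29 > 9
  After event 3: stock=66 > 9
  After event 4: stock=48 > 9
  After event 5: stock=34 > 9
  After event 6: stock=25 > 9
  After event 7: stock=4 <= 9 -> ALERT
  After event 8: stock=0 <= 9 -> ALERT
Alert events: [7, 8]. Count = 2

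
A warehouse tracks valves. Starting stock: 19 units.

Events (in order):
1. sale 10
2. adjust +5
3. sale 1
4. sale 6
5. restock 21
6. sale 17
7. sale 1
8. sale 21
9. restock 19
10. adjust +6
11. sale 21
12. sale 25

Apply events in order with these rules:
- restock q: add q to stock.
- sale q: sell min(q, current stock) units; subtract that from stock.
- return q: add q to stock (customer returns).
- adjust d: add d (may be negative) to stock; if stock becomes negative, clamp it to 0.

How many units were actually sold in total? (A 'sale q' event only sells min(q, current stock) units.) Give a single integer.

Answer: 70

Derivation:
Processing events:
Start: stock = 19
  Event 1 (sale 10): sell min(10,19)=10. stock: 19 - 10 = 9. total_sold = 10
  Event 2 (adjust +5): 9 + 5 = 14
  Event 3 (sale 1): sell min(1,14)=1. stock: 14 - 1 = 13. total_sold = 11
  Event 4 (sale 6): sell min(6,13)=6. stock: 13 - 6 = 7. total_sold = 17
  Event 5 (restock 21): 7 + 21 = 28
  Event 6 (sale 17): sell min(17,28)=17. stock: 28 - 17 = 11. total_sold = 34
  Event 7 (sale 1): sell min(1,11)=1. stock: 11 - 1 = 10. total_sold = 35
  Event 8 (sale 21): sell min(21,10)=10. stock: 10 - 10 = 0. total_sold = 45
  Event 9 (restock 19): 0 + 19 = 19
  Event 10 (adjust +6): 19 + 6 = 25
  Event 11 (sale 21): sell min(21,25)=21. stock: 25 - 21 = 4. total_sold = 66
  Event 12 (sale 25): sell min(25,4)=4. stock: 4 - 4 = 0. total_sold = 70
Final: stock = 0, total_sold = 70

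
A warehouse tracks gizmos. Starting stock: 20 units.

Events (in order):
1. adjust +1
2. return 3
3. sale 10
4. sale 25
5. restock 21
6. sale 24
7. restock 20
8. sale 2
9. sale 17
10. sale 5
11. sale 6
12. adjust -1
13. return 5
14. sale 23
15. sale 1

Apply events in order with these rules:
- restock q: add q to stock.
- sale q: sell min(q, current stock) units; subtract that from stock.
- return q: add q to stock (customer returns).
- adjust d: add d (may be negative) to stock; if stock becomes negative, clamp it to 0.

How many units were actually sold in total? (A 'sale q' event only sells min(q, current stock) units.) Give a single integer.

Processing events:
Start: stock = 20
  Event 1 (adjust +1): 20 + 1 = 21
  Event 2 (return 3): 21 + 3 = 24
  Event 3 (sale 10): sell min(10,24)=10. stock: 24 - 10 = 14. total_sold = 10
  Event 4 (sale 25): sell min(25,14)=14. stock: 14 - 14 = 0. total_sold = 24
  Event 5 (restock 21): 0 + 21 = 21
  Event 6 (sale 24): sell min(24,21)=21. stock: 21 - 21 = 0. total_sold = 45
  Event 7 (restock 20): 0 + 20 = 20
  Event 8 (sale 2): sell min(2,20)=2. stock: 20 - 2 = 18. total_sold = 47
  Event 9 (sale 17): sell min(17,18)=17. stock: 18 - 17 = 1. total_sold = 64
  Event 10 (sale 5): sell min(5,1)=1. stock: 1 - 1 = 0. total_sold = 65
  Event 11 (sale 6): sell min(6,0)=0. stock: 0 - 0 = 0. total_sold = 65
  Event 12 (adjust -1): 0 + -1 = 0 (clamped to 0)
  Event 13 (return 5): 0 + 5 = 5
  Event 14 (sale 23): sell min(23,5)=5. stock: 5 - 5 = 0. total_sold = 70
  Event 15 (sale 1): sell min(1,0)=0. stock: 0 - 0 = 0. total_sold = 70
Final: stock = 0, total_sold = 70

Answer: 70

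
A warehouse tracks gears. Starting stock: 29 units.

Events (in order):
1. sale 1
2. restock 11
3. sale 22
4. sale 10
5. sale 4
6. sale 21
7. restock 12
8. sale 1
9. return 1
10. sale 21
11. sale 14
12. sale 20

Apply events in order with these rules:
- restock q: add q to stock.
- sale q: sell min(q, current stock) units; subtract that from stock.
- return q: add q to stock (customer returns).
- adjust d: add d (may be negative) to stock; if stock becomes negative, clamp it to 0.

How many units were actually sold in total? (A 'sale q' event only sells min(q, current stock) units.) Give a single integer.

Processing events:
Start: stock = 29
  Event 1 (sale 1): sell min(1,29)=1. stock: 29 - 1 = 28. total_sold = 1
  Event 2 (restock 11): 28 + 11 = 39
  Event 3 (sale 22): sell min(22,39)=22. stock: 39 - 22 = 17. total_sold = 23
  Event 4 (sale 10): sell min(10,17)=10. stock: 17 - 10 = 7. total_sold = 33
  Event 5 (sale 4): sell min(4,7)=4. stock: 7 - 4 = 3. total_sold = 37
  Event 6 (sale 21): sell min(21,3)=3. stock: 3 - 3 = 0. total_sold = 40
  Event 7 (restock 12): 0 + 12 = 12
  Event 8 (sale 1): sell min(1,12)=1. stock: 12 - 1 = 11. total_sold = 41
  Event 9 (return 1): 11 + 1 = 12
  Event 10 (sale 21): sell min(21,12)=12. stock: 12 - 12 = 0. total_sold = 53
  Event 11 (sale 14): sell min(14,0)=0. stock: 0 - 0 = 0. total_sold = 53
  Event 12 (sale 20): sell min(20,0)=0. stock: 0 - 0 = 0. total_sold = 53
Final: stock = 0, total_sold = 53

Answer: 53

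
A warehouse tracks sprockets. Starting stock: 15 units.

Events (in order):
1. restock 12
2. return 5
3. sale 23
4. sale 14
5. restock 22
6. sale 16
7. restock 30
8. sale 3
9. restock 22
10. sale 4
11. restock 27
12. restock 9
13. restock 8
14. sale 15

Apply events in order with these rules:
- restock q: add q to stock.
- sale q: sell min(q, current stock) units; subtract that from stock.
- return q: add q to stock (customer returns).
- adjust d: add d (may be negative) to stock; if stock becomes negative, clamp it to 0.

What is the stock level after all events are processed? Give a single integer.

Processing events:
Start: stock = 15
  Event 1 (restock 12): 15 + 12 = 27
  Event 2 (return 5): 27 + 5 = 32
  Event 3 (sale 23): sell min(23,32)=23. stock: 32 - 23 = 9. total_sold = 23
  Event 4 (sale 14): sell min(14,9)=9. stock: 9 - 9 = 0. total_sold = 32
  Event 5 (restock 22): 0 + 22 = 22
  Event 6 (sale 16): sell min(16,22)=16. stock: 22 - 16 = 6. total_sold = 48
  Event 7 (restock 30): 6 + 30 = 36
  Event 8 (sale 3): sell min(3,36)=3. stock: 36 - 3 = 33. total_sold = 51
  Event 9 (restock 22): 33 + 22 = 55
  Event 10 (sale 4): sell min(4,55)=4. stock: 55 - 4 = 51. total_sold = 55
  Event 11 (restock 27): 51 + 27 = 78
  Event 12 (restock 9): 78 + 9 = 87
  Event 13 (restock 8): 87 + 8 = 95
  Event 14 (sale 15): sell min(15,95)=15. stock: 95 - 15 = 80. total_sold = 70
Final: stock = 80, total_sold = 70

Answer: 80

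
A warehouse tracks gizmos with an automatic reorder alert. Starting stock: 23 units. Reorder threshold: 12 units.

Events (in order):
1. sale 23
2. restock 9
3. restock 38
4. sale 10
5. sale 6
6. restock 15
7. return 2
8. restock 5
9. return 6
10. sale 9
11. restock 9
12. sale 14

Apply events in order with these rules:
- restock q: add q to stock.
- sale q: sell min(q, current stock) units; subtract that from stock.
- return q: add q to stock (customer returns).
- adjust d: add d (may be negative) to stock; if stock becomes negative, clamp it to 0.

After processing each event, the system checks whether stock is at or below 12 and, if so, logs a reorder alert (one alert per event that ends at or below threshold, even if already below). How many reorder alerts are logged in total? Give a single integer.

Answer: 2

Derivation:
Processing events:
Start: stock = 23
  Event 1 (sale 23): sell min(23,23)=23. stock: 23 - 23 = 0. total_sold = 23
  Event 2 (restock 9): 0 + 9 = 9
  Event 3 (restock 38): 9 + 38 = 47
  Event 4 (sale 10): sell min(10,47)=10. stock: 47 - 10 = 37. total_sold = 33
  Event 5 (sale 6): sell min(6,37)=6. stock: 37 - 6 = 31. total_sold = 39
  Event 6 (restock 15): 31 + 15 = 46
  Event 7 (return 2): 46 + 2 = 48
  Event 8 (restock 5): 48 + 5 = 53
  Event 9 (return 6): 53 + 6 = 59
  Event 10 (sale 9): sell min(9,59)=9. stock: 59 - 9 = 50. total_sold = 48
  Event 11 (restock 9): 50 + 9 = 59
  Event 12 (sale 14): sell min(14,59)=14. stock: 59 - 14 = 45. total_sold = 62
Final: stock = 45, total_sold = 62

Checking against threshold 12:
  After event 1: stock=0 <= 12 -> ALERT
  After event 2: stock=9 <= 12 -> ALERT
  After event 3: stock=47 > 12
  After event 4: stock=37 > 12
  After event 5: stock=31 > 12
  After event 6: stock=46 > 12
  After event 7: stock=48 > 12
  After event 8: stock=53 > 12
  After event 9: stock=59 > 12
  After event 10: stock=50 > 12
  After event 11: stock=59 > 12
  After event 12: stock=45 > 12
Alert events: [1, 2]. Count = 2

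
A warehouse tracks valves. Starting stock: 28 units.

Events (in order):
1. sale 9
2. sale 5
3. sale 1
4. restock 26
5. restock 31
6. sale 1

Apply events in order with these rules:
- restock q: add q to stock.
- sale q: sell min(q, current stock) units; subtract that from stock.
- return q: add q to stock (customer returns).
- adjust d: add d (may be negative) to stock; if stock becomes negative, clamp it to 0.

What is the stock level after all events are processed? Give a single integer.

Answer: 69

Derivation:
Processing events:
Start: stock = 28
  Event 1 (sale 9): sell min(9,28)=9. stock: 28 - 9 = 19. total_sold = 9
  Event 2 (sale 5): sell min(5,19)=5. stock: 19 - 5 = 14. total_sold = 14
  Event 3 (sale 1): sell min(1,14)=1. stock: 14 - 1 = 13. total_sold = 15
  Event 4 (restock 26): 13 + 26 = 39
  Event 5 (restock 31): 39 + 31 = 70
  Event 6 (sale 1): sell min(1,70)=1. stock: 70 - 1 = 69. total_sold = 16
Final: stock = 69, total_sold = 16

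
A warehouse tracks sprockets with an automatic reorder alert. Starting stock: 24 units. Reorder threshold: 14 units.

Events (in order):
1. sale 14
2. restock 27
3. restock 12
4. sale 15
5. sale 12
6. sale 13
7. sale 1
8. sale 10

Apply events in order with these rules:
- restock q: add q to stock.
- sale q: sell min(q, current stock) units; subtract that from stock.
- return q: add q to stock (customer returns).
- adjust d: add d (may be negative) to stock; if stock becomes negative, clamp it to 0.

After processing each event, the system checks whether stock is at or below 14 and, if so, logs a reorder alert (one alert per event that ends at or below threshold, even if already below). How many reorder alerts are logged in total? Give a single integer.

Processing events:
Start: stock = 24
  Event 1 (sale 14): sell min(14,24)=14. stock: 24 - 14 = 10. total_sold = 14
  Event 2 (restock 27): 10 + 27 = 37
  Event 3 (restock 12): 37 + 12 = 49
  Event 4 (sale 15): sell min(15,49)=15. stock: 49 - 15 = 34. total_sold = 29
  Event 5 (sale 12): sell min(12,34)=12. stock: 34 - 12 = 22. total_sold = 41
  Event 6 (sale 13): sell min(13,22)=13. stock: 22 - 13 = 9. total_sold = 54
  Event 7 (sale 1): sell min(1,9)=1. stock: 9 - 1 = 8. total_sold = 55
  Event 8 (sale 10): sell min(10,8)=8. stock: 8 - 8 = 0. total_sold = 63
Final: stock = 0, total_sold = 63

Checking against threshold 14:
  After event 1: stock=10 <= 14 -> ALERT
  After event 2: stock=37 > 14
  After event 3: stock=49 > 14
  After event 4: stock=34 > 14
  After event 5: stock=22 > 14
  After event 6: stock=9 <= 14 -> ALERT
  After event 7: stock=8 <= 14 -> ALERT
  After event 8: stock=0 <= 14 -> ALERT
Alert events: [1, 6, 7, 8]. Count = 4

Answer: 4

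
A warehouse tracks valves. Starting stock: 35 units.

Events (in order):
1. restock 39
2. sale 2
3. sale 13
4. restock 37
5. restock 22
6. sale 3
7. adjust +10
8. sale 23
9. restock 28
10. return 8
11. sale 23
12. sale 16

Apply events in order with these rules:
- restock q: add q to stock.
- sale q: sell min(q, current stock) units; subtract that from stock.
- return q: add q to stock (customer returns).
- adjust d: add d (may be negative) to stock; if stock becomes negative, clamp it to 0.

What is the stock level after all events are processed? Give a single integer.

Answer: 99

Derivation:
Processing events:
Start: stock = 35
  Event 1 (restock 39): 35 + 39 = 74
  Event 2 (sale 2): sell min(2,74)=2. stock: 74 - 2 = 72. total_sold = 2
  Event 3 (sale 13): sell min(13,72)=13. stock: 72 - 13 = 59. total_sold = 15
  Event 4 (restock 37): 59 + 37 = 96
  Event 5 (restock 22): 96 + 22 = 118
  Event 6 (sale 3): sell min(3,118)=3. stock: 118 - 3 = 115. total_sold = 18
  Event 7 (adjust +10): 115 + 10 = 125
  Event 8 (sale 23): sell min(23,125)=23. stock: 125 - 23 = 102. total_sold = 41
  Event 9 (restock 28): 102 + 28 = 130
  Event 10 (return 8): 130 + 8 = 138
  Event 11 (sale 23): sell min(23,138)=23. stock: 138 - 23 = 115. total_sold = 64
  Event 12 (sale 16): sell min(16,115)=16. stock: 115 - 16 = 99. total_sold = 80
Final: stock = 99, total_sold = 80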